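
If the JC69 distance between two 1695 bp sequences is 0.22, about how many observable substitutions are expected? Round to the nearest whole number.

323

Invert JC69: p = (3/4)(1 − e^(−4d/3)) = 0.75 × (1 − e^(-0.293333)) = 0.75 × (1 − 0.745774) = 0.190670.
Expected differing sites = pL ≈ 0.190670 × 1695 = 323.18565 ≈ 323.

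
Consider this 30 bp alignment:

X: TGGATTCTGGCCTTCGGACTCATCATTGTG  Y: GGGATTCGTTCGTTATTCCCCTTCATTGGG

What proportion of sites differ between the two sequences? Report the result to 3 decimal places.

The sequences differ at 12 of 30 positions.
p = 12/30 = 0.400.

0.400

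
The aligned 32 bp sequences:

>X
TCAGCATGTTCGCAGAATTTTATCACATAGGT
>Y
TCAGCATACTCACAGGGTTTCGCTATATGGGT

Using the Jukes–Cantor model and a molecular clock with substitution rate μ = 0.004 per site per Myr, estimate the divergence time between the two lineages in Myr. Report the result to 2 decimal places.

57.48

The sequences differ at 11 of 32 sites, so p = 11/32 = 0.34375.
d = −(3/4) ln(1 − 4p/3) = −0.75 ln(1 − 0.458333) = −0.75 ln(0.541667)
  = −0.75 × (-0.613104) = 0.459828 substitutions/site.
Under a molecular clock d = 2μt, so t = d/(2μ) = 0.459828 / (2 × 0.004) = 57.48 Myr.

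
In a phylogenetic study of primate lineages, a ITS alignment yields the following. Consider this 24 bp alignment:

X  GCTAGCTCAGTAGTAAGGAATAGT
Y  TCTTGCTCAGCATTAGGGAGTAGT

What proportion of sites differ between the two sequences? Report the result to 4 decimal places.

The sequences differ at 6 of 24 positions (sites 1, 4, 11, 13, 16, 20).
p = 6/24 = 0.2500.

0.2500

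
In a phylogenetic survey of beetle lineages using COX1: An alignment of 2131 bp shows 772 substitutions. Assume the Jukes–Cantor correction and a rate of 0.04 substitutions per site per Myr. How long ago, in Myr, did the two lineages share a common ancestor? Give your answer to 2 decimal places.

p = 772/2131 ≈ 0.362271.
d = −(3/4) ln(1 − 4p/3) = −0.75 ln(1 − 0.483028) = −0.75 ln(0.516972)
  = −0.75 × (-0.659767) = 0.494825 substitutions/site.
Under a molecular clock d = 2μt, so t = d/(2μ) = 0.494825 / (2 × 0.04) = 6.19 Myr.

6.19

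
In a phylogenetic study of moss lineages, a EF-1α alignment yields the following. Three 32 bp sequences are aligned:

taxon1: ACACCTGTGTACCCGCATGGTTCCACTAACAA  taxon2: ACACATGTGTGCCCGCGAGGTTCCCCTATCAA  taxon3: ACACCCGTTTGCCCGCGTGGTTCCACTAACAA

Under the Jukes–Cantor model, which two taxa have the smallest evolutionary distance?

taxon1 and taxon3

taxon1–taxon2: 6/32 differ, p = 0.188, d = 0.216.
taxon1–taxon3: 4/32 differ, p = 0.125, d = 0.137.
taxon2–taxon3: 6/32 differ, p = 0.188, d = 0.216.
The smallest distance is between taxon1 and taxon3.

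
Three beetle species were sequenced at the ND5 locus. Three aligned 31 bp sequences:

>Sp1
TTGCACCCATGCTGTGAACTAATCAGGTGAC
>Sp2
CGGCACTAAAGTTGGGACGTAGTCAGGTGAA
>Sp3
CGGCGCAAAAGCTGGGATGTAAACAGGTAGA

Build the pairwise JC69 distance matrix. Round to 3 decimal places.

Sp1–Sp2: 11/31 sites differ → p ≈ 0.354839, d = −0.75 ln(1 − 0.473119) = 0.480585 ≈ 0.481.
Sp1–Sp3: 13/31 sites differ → p ≈ 0.419355, d = −0.75 ln(1 − 0.55914) = 0.614271 ≈ 0.614.
Sp2–Sp3: 8/31 sites differ → p ≈ 0.258065, d = −0.75 ln(1 − 0.344087) = 0.316295 ≈ 0.316.

d(Sp1,Sp2) = 0.481, d(Sp1,Sp3) = 0.614, d(Sp2,Sp3) = 0.316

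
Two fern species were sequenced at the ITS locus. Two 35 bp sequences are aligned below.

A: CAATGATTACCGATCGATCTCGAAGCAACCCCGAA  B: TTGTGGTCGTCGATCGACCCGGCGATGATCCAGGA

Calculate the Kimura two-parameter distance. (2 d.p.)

1.29

Of 35 sites, 14 differences are transitions and 4 are transversions, so P = 14/35 = 0.4 and Q = 4/35 ≈ 0.114286.
Under the Kimura two-parameter model, d = −½ ln(1 − 2P − Q) − ¼ ln(1 − 2Q).
1 − 2P − Q = 0.085714, giving −½ ln(0.085714) = 1.228370.
1 − 2Q = 0.771428, giving −¼ ln(0.771428) = 0.064878.
d = 1.228370 + 0.064878 = 1.293248.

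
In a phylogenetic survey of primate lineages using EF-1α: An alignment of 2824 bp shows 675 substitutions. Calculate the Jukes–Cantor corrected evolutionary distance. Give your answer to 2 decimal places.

0.29

p = 675/2824 ≈ 0.239023.
d = −(3/4) ln(1 − 4p/3) = −0.75 ln(1 − 0.318697) = −0.75 ln(0.681303)
  = −0.75 × (-0.383748) = 0.287811 substitutions/site.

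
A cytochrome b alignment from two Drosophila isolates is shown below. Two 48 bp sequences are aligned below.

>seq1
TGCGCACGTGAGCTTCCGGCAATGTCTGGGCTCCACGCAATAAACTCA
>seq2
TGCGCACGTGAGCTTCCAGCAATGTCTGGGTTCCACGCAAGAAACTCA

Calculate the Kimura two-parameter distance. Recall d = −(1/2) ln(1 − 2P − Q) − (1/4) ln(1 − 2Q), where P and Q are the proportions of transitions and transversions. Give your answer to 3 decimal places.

0.066

Of 48 sites, 2 differences are transitions and 1 are transversions, so P = 2/48 ≈ 0.041667 and Q = 1/48 ≈ 0.020833.
Under the Kimura two-parameter model, d = −½ ln(1 − 2P − Q) − ¼ ln(1 − 2Q).
1 − 2P − Q = 0.895833, giving −½ ln(0.895833) = 0.055001.
1 − 2Q = 0.958334, giving −¼ ln(0.958334) = 0.010640.
d = 0.055001 + 0.010640 = 0.065641.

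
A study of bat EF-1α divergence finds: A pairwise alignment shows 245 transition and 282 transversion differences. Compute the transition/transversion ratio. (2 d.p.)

0.87

R = 245/282 = 0.868794… ≈ 0.87 (to 2 d.p.).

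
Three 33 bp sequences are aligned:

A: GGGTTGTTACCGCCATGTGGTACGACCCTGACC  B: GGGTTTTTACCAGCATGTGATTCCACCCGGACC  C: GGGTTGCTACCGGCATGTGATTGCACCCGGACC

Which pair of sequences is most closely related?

B and C

A–B: 7/33 differ, p = 0.212, d = 0.249.
A–C: 7/33 differ, p = 0.212, d = 0.249.
B–C: 4/33 differ, p = 0.121, d = 0.132.
The smallest distance is between B and C.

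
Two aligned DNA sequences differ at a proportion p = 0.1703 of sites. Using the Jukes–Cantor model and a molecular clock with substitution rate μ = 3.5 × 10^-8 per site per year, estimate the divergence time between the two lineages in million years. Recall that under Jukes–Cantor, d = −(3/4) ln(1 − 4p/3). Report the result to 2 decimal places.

2.76

d = −(3/4) ln(1 − 4p/3) = −0.75 ln(1 − 0.227067) = −0.75 ln(0.772933)
  = −0.75 × (-0.257563) = 0.193172 substitutions/site.
Under a molecular clock d = 2μt, so t = d/(2μ) = 0.193172 / (2 × 3.5 × 10^-8) = 2.76 million years.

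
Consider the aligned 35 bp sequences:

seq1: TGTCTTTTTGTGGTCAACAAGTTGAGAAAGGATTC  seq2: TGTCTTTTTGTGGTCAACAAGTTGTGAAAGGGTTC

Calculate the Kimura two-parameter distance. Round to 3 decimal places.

0.060

Of 35 sites, 1 differences are transitions and 1 are transversions, so P = 1/35 ≈ 0.028571 and Q = 1/35 ≈ 0.028571.
Under the Kimura two-parameter model, d = −½ ln(1 − 2P − Q) − ¼ ln(1 − 2Q).
1 − 2P − Q = 0.914287, giving −½ ln(0.914287) = 0.044805.
1 − 2Q = 0.942858, giving −¼ ln(0.942858) = 0.014710.
d = 0.044805 + 0.014710 = 0.059515.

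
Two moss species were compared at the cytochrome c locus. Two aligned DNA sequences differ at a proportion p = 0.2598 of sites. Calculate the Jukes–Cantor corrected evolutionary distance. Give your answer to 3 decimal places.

0.319

d = −(3/4) ln(1 − 4p/3) = −0.75 ln(1 − 0.3464) = −0.75 ln(0.6536)
  = −0.75 × (-0.425260) = 0.318945 substitutions/site.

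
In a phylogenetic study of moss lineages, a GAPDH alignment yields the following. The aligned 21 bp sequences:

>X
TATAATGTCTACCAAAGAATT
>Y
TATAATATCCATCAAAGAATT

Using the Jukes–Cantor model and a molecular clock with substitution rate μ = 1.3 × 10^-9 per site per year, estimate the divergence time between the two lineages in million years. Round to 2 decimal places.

The sequences differ at 3 of 21 sites (7, 10, 12), so p = 3/21 ≈ 0.142857.
d = −(3/4) ln(1 − 4p/3) = −0.75 ln(1 − 0.190476) = −0.75 ln(0.809524)
  = −0.75 × (-0.211309) = 0.158482 substitutions/site.
Under a molecular clock d = 2μt, so t = d/(2μ) = 0.158482 / (2 × 1.3 × 10^-9) = 60.95 million years.

60.95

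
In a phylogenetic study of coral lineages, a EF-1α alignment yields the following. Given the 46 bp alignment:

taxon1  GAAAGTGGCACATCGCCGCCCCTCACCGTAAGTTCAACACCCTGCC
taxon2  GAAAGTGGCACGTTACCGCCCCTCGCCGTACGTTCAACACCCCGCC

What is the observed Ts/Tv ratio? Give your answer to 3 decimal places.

5.000

Transitions are A↔G and C↔T; transversions are all other mismatches.
Transitions: 5. Transversions: 1.
R = 5/1 = 5.000.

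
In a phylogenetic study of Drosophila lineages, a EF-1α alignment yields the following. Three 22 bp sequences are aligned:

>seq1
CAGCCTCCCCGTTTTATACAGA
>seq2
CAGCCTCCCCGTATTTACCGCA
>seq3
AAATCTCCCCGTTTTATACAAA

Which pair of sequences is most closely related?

seq1–seq2: 6/22 differ, p = 0.273, d = 0.339.
seq1–seq3: 4/22 differ, p = 0.182, d = 0.208.
seq2–seq3: 9/22 differ, p = 0.409, d = 0.591.
The smallest distance is between seq1 and seq3.

seq1 and seq3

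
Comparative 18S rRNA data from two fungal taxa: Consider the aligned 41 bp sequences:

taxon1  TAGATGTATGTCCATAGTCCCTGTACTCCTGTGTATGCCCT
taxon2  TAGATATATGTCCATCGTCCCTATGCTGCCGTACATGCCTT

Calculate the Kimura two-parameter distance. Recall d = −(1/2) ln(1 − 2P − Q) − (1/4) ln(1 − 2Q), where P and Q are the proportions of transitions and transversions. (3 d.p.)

0.273

Of 41 sites, 7 differences are transitions and 2 are transversions, so P = 7/41 ≈ 0.170732 and Q = 2/41 ≈ 0.04878.
Under the Kimura two-parameter model, d = −½ ln(1 − 2P − Q) − ¼ ln(1 − 2Q).
1 − 2P − Q = 0.609756, giving −½ ln(0.609756) = 0.247348.
1 − 2Q = 0.90244, giving −¼ ln(0.90244) = 0.025663.
d = 0.247348 + 0.025663 = 0.273011.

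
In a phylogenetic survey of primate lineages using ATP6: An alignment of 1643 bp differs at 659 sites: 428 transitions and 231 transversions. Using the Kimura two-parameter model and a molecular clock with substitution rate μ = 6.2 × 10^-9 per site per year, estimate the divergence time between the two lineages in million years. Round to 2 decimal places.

P = 428/1643 ≈ 0.260499 and Q = 231/1643 ≈ 0.140596.
Under the Kimura two-parameter model, d = −½ ln(1 − 2P − Q) − ¼ ln(1 − 2Q).
1 − 2P − Q = 0.338406, giving −½ ln(0.338406) = 0.541754.
1 − 2Q = 0.718808, giving −¼ ln(0.718808) = 0.082540.
d = 0.541754 + 0.082540 = 0.624294.
Under a molecular clock d = 2μt, so t = d/(2μ) = 0.624294 / (2 × 6.2 × 10^-9) = 50.35 million years.

50.35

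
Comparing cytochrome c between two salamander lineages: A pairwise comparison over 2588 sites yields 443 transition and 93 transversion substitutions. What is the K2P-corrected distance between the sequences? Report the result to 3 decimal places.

0.256

P = 443/2588 ≈ 0.171175 and Q = 93/2588 ≈ 0.035935.
Under the Kimura two-parameter model, d = −½ ln(1 − 2P − Q) − ¼ ln(1 − 2Q).
1 − 2P − Q = 0.621715, giving −½ ln(0.621715) = 0.237637.
1 − 2Q = 0.92813, giving −¼ ln(0.92813) = 0.018646.
d = 0.237637 + 0.018646 = 0.256283.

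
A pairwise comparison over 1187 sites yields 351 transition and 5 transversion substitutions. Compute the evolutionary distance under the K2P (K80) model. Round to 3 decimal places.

P = 351/1187 ≈ 0.295703 and Q = 5/1187 ≈ 0.004212.
Under the Kimura two-parameter model, d = −½ ln(1 − 2P − Q) − ¼ ln(1 − 2Q).
1 − 2P − Q = 0.404382, giving −½ ln(0.404382) = 0.452698.
1 − 2Q = 0.991576, giving −¼ ln(0.991576) = 0.002115.
d = 0.452698 + 0.002115 = 0.454813.

0.455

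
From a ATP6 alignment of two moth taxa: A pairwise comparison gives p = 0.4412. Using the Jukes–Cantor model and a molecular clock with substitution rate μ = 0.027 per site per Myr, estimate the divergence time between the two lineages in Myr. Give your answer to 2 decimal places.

12.32

d = −(3/4) ln(1 − 4p/3) = −0.75 ln(1 − 0.588267) = −0.75 ln(0.411733)
  = −0.75 × (-0.887380) = 0.665535 substitutions/site.
Under a molecular clock d = 2μt, so t = d/(2μ) = 0.665535 / (2 × 0.027) = 12.32 Myr.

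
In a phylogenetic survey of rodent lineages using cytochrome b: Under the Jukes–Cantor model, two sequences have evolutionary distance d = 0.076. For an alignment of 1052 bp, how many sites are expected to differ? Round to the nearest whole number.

76

Invert JC69: p = (3/4)(1 − e^(−4d/3)) = 0.75 × (1 − e^(-0.101333)) = 0.75 × (1 − 0.903632) = 0.072276.
Expected differing sites = pL ≈ 0.072276 × 1052 = 76.034352 ≈ 76.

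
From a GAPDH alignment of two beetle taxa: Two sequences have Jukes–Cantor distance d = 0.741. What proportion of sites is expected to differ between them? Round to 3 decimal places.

0.471

p = (3/4)(1 − e^(−4d/3)) = 0.75 × (1 − e^(-0.988)) = 0.75 × (1 − 0.372321) = 0.470759.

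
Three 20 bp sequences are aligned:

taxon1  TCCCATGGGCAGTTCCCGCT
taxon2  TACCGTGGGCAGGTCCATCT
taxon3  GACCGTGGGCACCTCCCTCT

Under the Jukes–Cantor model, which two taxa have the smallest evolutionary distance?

taxon1–taxon2: 5/20 differ, p = 0.250, d = 0.304.
taxon1–taxon3: 6/20 differ, p = 0.300, d = 0.383.
taxon2–taxon3: 4/20 differ, p = 0.200, d = 0.233.
The smallest distance is between taxon2 and taxon3.

taxon2 and taxon3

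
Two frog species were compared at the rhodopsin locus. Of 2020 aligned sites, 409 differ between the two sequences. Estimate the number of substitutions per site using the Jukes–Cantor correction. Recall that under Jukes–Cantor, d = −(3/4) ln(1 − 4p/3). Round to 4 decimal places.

0.2360

p = 409/2020 ≈ 0.202475.
d = −(3/4) ln(1 − 4p/3) = −0.75 ln(1 − 0.269967) = −0.75 ln(0.730033)
  = −0.75 × (-0.314666) = 0.236000 substitutions/site.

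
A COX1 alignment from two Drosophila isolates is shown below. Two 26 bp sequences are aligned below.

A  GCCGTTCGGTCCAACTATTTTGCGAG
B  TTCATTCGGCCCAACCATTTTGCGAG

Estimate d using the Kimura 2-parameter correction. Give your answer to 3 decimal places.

0.232

Of 26 sites, 4 differences are transitions and 1 are transversions, so P = 4/26 ≈ 0.153846 and Q = 1/26 ≈ 0.038462.
Under the Kimura two-parameter model, d = −½ ln(1 − 2P − Q) − ¼ ln(1 − 2Q).
1 − 2P − Q = 0.653846, giving −½ ln(0.653846) = 0.212442.
1 − 2Q = 0.923076, giving −¼ ln(0.923076) = 0.020011.
d = 0.212442 + 0.020011 = 0.232453.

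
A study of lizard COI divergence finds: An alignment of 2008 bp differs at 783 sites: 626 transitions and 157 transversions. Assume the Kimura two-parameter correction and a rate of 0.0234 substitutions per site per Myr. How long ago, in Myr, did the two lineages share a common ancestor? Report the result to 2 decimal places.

13.83

P = 626/2008 ≈ 0.311753 and Q = 157/2008 ≈ 0.078187.
Under the Kimura two-parameter model, d = −½ ln(1 − 2P − Q) − ¼ ln(1 − 2Q).
1 − 2P − Q = 0.298307, giving −½ ln(0.298307) = 0.604816.
1 − 2Q = 0.843626, giving −¼ ln(0.843626) = 0.042512.
d = 0.604816 + 0.042512 = 0.647328.
Under a molecular clock d = 2μt, so t = d/(2μ) = 0.647328 / (2 × 0.0234) = 13.83 Myr.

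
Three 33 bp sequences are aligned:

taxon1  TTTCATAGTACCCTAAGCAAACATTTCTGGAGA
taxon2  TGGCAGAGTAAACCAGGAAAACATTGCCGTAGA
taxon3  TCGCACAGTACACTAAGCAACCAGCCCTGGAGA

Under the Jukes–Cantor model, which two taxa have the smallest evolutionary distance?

taxon1–taxon2: 11/33 differ, p = 0.333, d = 0.441.
taxon1–taxon3: 8/33 differ, p = 0.242, d = 0.293.
taxon2–taxon3: 12/33 differ, p = 0.364, d = 0.497.
The smallest distance is between taxon1 and taxon3.

taxon1 and taxon3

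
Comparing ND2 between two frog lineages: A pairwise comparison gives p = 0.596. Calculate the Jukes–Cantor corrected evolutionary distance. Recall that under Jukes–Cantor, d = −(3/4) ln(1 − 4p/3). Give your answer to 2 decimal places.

d = −(3/4) ln(1 − 4p/3) = −0.75 ln(1 − 0.794667) = −0.75 ln(0.205333)
  = −0.75 × (-1.583122) = 1.187342 substitutions/site.

1.19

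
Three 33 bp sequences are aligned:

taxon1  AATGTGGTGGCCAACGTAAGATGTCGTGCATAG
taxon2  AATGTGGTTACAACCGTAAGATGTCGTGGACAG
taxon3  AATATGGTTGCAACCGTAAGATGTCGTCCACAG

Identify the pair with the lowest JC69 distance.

taxon1–taxon2: 6/33 differ, p = 0.182, d = 0.208.
taxon1–taxon3: 6/33 differ, p = 0.182, d = 0.208.
taxon2–taxon3: 4/33 differ, p = 0.121, d = 0.132.
The smallest distance is between taxon2 and taxon3.

taxon2 and taxon3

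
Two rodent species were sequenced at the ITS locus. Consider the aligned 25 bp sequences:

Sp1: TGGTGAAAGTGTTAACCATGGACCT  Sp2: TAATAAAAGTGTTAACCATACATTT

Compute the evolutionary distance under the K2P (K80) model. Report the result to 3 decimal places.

0.388

Of 25 sites, 6 differences are transitions and 1 are transversions, so P = 6/25 = 0.24 and Q = 1/25 = 0.04.
Under the Kimura two-parameter model, d = −½ ln(1 − 2P − Q) − ¼ ln(1 − 2Q).
1 − 2P − Q = 0.48, giving −½ ln(0.48) = 0.366985.
1 − 2Q = 0.92, giving −¼ ln(0.92) = 0.020845.
d = 0.366985 + 0.020845 = 0.387830.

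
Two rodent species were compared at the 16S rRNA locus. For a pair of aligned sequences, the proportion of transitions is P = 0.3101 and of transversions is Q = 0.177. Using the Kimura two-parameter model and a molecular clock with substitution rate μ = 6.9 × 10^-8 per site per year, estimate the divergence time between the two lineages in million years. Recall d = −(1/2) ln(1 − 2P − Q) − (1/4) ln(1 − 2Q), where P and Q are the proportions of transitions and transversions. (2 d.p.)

6.57

Under the Kimura two-parameter model, d = −½ ln(1 − 2P − Q) − ¼ ln(1 − 2Q).
1 − 2P − Q = 0.2028, giving −½ ln(0.2028) = 0.797768.
1 − 2Q = 0.646, giving −¼ ln(0.646) = 0.109239.
d = 0.797768 + 0.109239 = 0.907007.
Under a molecular clock d = 2μt, so t = d/(2μ) = 0.907007 / (2 × 6.9 × 10^-8) = 6.57 million years.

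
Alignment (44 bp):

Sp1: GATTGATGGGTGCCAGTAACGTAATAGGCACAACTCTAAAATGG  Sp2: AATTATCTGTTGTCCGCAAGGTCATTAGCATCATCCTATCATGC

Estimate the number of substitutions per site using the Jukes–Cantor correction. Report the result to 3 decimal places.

The sequences differ at 20 of 44 sites, so p = 20/44 ≈ 0.454545.
d = −(3/4) ln(1 − 4p/3) = −0.75 ln(1 − 0.60606) = −0.75 ln(0.39394)
  = −0.75 × (-0.931557) = 0.698668 substitutions/site.

0.699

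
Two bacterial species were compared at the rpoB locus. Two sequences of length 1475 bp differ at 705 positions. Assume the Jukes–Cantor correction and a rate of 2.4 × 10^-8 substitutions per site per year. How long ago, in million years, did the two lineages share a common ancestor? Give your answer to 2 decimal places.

15.85

p = 705/1475 ≈ 0.477966.
d = −(3/4) ln(1 − 4p/3) = −0.75 ln(1 − 0.637288) = −0.75 ln(0.362712)
  = −0.75 × (-1.014146) = 0.760610 substitutions/site.
Under a molecular clock d = 2μt, so t = d/(2μ) = 0.760610 / (2 × 2.4 × 10^-8) = 15.85 million years.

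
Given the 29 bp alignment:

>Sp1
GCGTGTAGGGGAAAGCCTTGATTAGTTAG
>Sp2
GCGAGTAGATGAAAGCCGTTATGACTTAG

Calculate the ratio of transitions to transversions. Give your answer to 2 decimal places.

0.17

Transitions are A↔G and C↔T; transversions are all other mismatches.
Transitions: 1. Transversions: 6.
R = 1/6 = 0.166666… ≈ 0.17 (to 2 d.p.).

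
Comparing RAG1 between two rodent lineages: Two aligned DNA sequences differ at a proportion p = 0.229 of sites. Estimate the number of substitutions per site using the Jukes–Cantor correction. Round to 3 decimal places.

d = −(3/4) ln(1 − 4p/3) = −0.75 ln(1 − 0.305333) = −0.75 ln(0.694667)
  = −0.75 × (-0.364323) = 0.273242 substitutions/site.

0.273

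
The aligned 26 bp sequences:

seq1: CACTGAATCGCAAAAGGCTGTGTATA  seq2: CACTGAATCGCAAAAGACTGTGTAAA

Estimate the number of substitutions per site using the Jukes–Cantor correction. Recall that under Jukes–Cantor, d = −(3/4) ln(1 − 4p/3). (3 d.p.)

The sequences differ at 2 of 26 sites (17, 25), so p = 2/26 ≈ 0.076923.
d = −(3/4) ln(1 − 4p/3) = −0.75 ln(1 − 0.102564) = −0.75 ln(0.897436)
  = −0.75 × (-0.108213) = 0.081160 substitutions/site.

0.081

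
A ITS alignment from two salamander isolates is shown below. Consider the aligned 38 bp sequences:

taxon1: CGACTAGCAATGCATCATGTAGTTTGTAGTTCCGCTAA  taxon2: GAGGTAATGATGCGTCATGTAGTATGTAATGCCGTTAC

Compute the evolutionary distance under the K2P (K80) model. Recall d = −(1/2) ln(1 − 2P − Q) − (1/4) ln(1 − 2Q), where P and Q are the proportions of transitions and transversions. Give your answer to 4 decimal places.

Of 38 sites, 8 differences are transitions and 5 are transversions, so P = 8/38 ≈ 0.210526 and Q = 5/38 ≈ 0.131579.
Under the Kimura two-parameter model, d = −½ ln(1 − 2P − Q) − ¼ ln(1 − 2Q).
1 − 2P − Q = 0.447369, giving −½ ln(0.447369) = 0.402186.
1 − 2Q = 0.736842, giving −¼ ln(0.736842) = 0.076345.
d = 0.402186 + 0.076345 = 0.478531.

0.4785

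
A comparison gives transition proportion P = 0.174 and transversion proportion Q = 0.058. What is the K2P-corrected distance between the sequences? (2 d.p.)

Under the Kimura two-parameter model, d = −½ ln(1 − 2P − Q) − ¼ ln(1 − 2Q).
1 − 2P − Q = 0.594, giving −½ ln(0.594) = 0.260438.
1 − 2Q = 0.884, giving −¼ ln(0.884) = 0.030825.
d = 0.260438 + 0.030825 = 0.291263.

0.29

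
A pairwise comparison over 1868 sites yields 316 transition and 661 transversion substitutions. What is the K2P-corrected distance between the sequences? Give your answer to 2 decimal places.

0.90

P = 316/1868 ≈ 0.169165 and Q = 661/1868 ≈ 0.353854.
Under the Kimura two-parameter model, d = −½ ln(1 − 2P − Q) − ¼ ln(1 − 2Q).
1 − 2P − Q = 0.307816, giving −½ ln(0.307816) = 0.589127.
1 − 2Q = 0.292292, giving −¼ ln(0.292292) = 0.307500.
d = 0.589127 + 0.307500 = 0.896627.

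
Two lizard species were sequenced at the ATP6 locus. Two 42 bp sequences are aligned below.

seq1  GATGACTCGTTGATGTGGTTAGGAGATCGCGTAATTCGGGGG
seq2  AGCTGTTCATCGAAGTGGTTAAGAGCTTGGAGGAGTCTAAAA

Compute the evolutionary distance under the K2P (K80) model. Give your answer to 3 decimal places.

1.165

Of 42 sites, 15 differences are transitions and 7 are transversions, so P = 15/42 ≈ 0.357143 and Q = 7/42 ≈ 0.166667.
Under the Kimura two-parameter model, d = −½ ln(1 − 2P − Q) − ¼ ln(1 − 2Q).
1 − 2P − Q = 0.119047, giving −½ ln(0.119047) = 1.064118.
1 − 2Q = 0.666666, giving −¼ ln(0.666666) = 0.101367.
d = 1.064118 + 0.101367 = 1.165485.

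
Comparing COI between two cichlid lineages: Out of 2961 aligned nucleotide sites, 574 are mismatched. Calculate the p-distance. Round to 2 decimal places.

p = 574/2961 = 0.193853… ≈ 0.19 (to 2 d.p.).

0.19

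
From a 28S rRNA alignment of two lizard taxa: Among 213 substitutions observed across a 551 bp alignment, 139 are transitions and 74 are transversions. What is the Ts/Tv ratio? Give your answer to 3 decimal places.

1.878

R = 139/74 = 1.878378… ≈ 1.878 (to 3 d.p.).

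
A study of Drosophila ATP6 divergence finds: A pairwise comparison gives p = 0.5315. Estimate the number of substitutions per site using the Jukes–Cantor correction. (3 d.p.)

d = −(3/4) ln(1 − 4p/3) = −0.75 ln(1 − 0.708667) = −0.75 ln(0.291333)
  = −0.75 × (-1.233288) = 0.924966 substitutions/site.

0.925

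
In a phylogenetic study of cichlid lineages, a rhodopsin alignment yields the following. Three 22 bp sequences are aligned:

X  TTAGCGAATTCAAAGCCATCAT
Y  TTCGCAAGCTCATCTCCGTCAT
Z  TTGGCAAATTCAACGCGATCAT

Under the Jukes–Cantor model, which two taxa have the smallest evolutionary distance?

X–Y: 8/22 differ, p = 0.364, d = 0.497.
X–Z: 4/22 differ, p = 0.182, d = 0.208.
Y–Z: 7/22 differ, p = 0.318, d = 0.414.
The smallest distance is between X and Z.

X and Z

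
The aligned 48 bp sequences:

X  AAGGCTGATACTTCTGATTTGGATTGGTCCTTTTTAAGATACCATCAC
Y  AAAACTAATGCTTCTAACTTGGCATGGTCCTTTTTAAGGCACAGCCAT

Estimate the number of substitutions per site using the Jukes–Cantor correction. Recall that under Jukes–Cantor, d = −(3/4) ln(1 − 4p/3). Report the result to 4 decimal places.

0.3694

The sequences differ at 14 of 48 sites, so p = 14/48 ≈ 0.291667.
d = −(3/4) ln(1 − 4p/3) = −0.75 ln(1 − 0.388889) = −0.75 ln(0.611111)
  = −0.75 × (-0.492477) = 0.369358 substitutions/site.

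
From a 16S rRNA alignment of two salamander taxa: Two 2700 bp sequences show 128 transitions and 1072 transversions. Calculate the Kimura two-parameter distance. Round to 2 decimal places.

P = 128/2700 ≈ 0.047407 and Q = 1072/2700 ≈ 0.397037.
Under the Kimura two-parameter model, d = −½ ln(1 − 2P − Q) − ¼ ln(1 − 2Q).
1 − 2P − Q = 0.508149, giving −½ ln(0.508149) = 0.338490.
1 − 2Q = 0.205926, giving −¼ ln(0.205926) = 0.395060.
d = 0.338490 + 0.395060 = 0.733550.

0.73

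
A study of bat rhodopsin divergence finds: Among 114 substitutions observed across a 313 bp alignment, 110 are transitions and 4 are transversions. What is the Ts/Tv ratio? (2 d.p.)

R = 110/4 = 27.50.

27.50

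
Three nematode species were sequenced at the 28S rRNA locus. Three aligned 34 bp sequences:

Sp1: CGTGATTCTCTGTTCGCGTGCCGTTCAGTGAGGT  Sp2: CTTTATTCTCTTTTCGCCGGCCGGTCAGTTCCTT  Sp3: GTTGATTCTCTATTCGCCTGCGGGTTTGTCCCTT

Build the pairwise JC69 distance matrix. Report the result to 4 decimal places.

Sp1–Sp2: 10/34 sites differ → p ≈ 0.294118, d = −0.75 ln(1 − 0.392157) = 0.373379 ≈ 0.3734.
Sp1–Sp3: 12/34 sites differ → p ≈ 0.352941, d = −0.75 ln(1 − 0.470588) = 0.476991 ≈ 0.4770.
Sp2–Sp3: 8/34 sites differ → p ≈ 0.235294, d = −0.75 ln(1 − 0.313725) = 0.282358 ≈ 0.2824.

d(Sp1,Sp2) = 0.3734, d(Sp1,Sp3) = 0.4770, d(Sp2,Sp3) = 0.2824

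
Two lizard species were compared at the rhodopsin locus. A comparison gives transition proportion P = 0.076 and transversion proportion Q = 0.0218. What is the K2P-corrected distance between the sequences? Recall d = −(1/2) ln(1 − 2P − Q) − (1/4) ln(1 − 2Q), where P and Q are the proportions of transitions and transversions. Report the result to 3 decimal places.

0.107

Under the Kimura two-parameter model, d = −½ ln(1 − 2P − Q) − ¼ ln(1 − 2Q).
1 − 2P − Q = 0.8262, giving −½ ln(0.8262) = 0.095459.
1 − 2Q = 0.9564, giving −¼ ln(0.9564) = 0.011145.
d = 0.095459 + 0.011145 = 0.106604.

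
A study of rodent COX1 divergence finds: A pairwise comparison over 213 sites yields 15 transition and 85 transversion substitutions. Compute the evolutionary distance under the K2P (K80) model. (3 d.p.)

0.788

P = 15/213 ≈ 0.070423 and Q = 85/213 ≈ 0.399061.
Under the Kimura two-parameter model, d = −½ ln(1 − 2P − Q) − ¼ ln(1 − 2Q).
1 − 2P − Q = 0.460093, giving −½ ln(0.460093) = 0.388163.
1 − 2Q = 0.201878, giving −¼ ln(0.201878) = 0.400023.
d = 0.388163 + 0.400023 = 0.788186.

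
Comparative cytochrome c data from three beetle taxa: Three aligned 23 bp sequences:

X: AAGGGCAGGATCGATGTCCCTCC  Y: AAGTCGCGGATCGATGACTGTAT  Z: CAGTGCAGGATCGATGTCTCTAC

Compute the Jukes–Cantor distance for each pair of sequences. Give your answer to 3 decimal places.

X–Y: 9/23 sites differ → p ≈ 0.391304, d = −0.75 ln(1 − 0.521739) = 0.553199 ≈ 0.553.
X–Z: 4/23 sites differ → p ≈ 0.173913, d = −0.75 ln(1 − 0.231884) = 0.197861 ≈ 0.198.
Y–Z: 7/23 sites differ → p ≈ 0.304348, d = −0.75 ln(1 − 0.405797) = 0.390401 ≈ 0.390.

d(X,Y) = 0.553, d(X,Z) = 0.198, d(Y,Z) = 0.390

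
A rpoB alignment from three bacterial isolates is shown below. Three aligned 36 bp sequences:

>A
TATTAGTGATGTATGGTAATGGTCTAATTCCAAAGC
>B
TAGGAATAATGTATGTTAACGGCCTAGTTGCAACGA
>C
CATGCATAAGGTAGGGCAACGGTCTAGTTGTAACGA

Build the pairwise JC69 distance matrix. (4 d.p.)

A–B: 11/36 sites differ → p ≈ 0.305556, d = −0.75 ln(1 − 0.407408) = 0.392437 ≈ 0.3924.
A–C: 14/36 sites differ → p ≈ 0.388889, d = −0.75 ln(1 − 0.518519) = 0.548166 ≈ 0.5482.
B–C: 9/36 sites differ → p = 0.25, d = −0.75 ln(1 − 0.333333) = 0.304098 ≈ 0.3041.

d(A,B) = 0.3924, d(A,C) = 0.5482, d(B,C) = 0.3041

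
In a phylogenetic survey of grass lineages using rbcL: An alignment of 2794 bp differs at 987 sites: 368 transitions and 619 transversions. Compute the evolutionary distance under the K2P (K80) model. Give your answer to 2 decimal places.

0.48

P = 368/2794 ≈ 0.131711 and Q = 619/2794 ≈ 0.221546.
Under the Kimura two-parameter model, d = −½ ln(1 − 2P − Q) − ¼ ln(1 − 2Q).
1 − 2P − Q = 0.515032, giving −½ ln(0.515032) = 0.331763.
1 − 2Q = 0.556908, giving −¼ ln(0.556908) = 0.146339.
d = 0.331763 + 0.146339 = 0.478102.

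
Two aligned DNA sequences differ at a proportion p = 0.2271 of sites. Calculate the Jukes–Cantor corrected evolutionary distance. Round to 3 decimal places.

0.271

d = −(3/4) ln(1 − 4p/3) = −0.75 ln(1 − 0.3028) = −0.75 ln(0.6972)
  = −0.75 × (-0.360683) = 0.270512 substitutions/site.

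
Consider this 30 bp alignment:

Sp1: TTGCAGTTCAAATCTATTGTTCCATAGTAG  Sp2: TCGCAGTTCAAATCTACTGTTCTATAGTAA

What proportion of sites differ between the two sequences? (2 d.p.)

The sequences differ at 4 of 30 positions (sites 2, 17, 23, 30).
p = 4/30 = 0.133333… ≈ 0.13 (to 2 d.p.).

0.13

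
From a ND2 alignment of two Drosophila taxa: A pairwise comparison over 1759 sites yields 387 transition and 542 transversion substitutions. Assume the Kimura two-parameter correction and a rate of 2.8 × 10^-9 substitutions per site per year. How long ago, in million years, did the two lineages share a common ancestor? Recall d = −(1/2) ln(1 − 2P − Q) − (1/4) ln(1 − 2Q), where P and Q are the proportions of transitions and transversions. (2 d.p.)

P = 387/1759 ≈ 0.220011 and Q = 542/1759 ≈ 0.30813.
Under the Kimura two-parameter model, d = −½ ln(1 − 2P − Q) − ¼ ln(1 − 2Q).
1 − 2P − Q = 0.251848, giving −½ ln(0.251848) = 0.689465.
1 − 2Q = 0.38374, giving −¼ ln(0.38374) = 0.239448.
d = 0.689465 + 0.239448 = 0.928913.
Under a molecular clock d = 2μt, so t = d/(2μ) = 0.928913 / (2 × 2.8 × 10^-9) = 165.88 million years.

165.88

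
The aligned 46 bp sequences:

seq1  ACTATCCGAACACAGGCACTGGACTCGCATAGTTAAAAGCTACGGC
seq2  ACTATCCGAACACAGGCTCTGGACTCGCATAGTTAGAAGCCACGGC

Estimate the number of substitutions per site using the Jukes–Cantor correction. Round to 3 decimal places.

The sequences differ at 3 of 46 sites (18, 36, 41), so p = 3/46 ≈ 0.065217.
d = −(3/4) ln(1 − 4p/3) = −0.75 ln(1 − 0.086956) = −0.75 ln(0.913044)
  = −0.75 × (-0.090971) = 0.068228 substitutions/site.

0.068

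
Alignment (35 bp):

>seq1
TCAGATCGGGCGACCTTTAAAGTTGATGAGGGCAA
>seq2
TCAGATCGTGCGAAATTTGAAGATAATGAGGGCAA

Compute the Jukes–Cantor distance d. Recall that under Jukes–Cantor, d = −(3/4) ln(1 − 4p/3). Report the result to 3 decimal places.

The sequences differ at 6 of 35 sites (9, 14, 15, 19, 23, 25), so p = 6/35 ≈ 0.171429.
d = −(3/4) ln(1 − 4p/3) = −0.75 ln(1 − 0.228572) = −0.75 ln(0.771428)
  = −0.75 × (-0.259512) = 0.194634 substitutions/site.

0.195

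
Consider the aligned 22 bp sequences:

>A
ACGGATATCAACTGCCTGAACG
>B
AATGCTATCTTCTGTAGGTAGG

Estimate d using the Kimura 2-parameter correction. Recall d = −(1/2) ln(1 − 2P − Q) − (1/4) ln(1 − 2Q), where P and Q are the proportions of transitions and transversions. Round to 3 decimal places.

0.773

Of 22 sites, 1 differences are transitions and 9 are transversions, so P = 1/22 ≈ 0.045455 and Q = 9/22 ≈ 0.409091.
Under the Kimura two-parameter model, d = −½ ln(1 − 2P − Q) − ¼ ln(1 − 2Q).
1 − 2P − Q = 0.499999, giving −½ ln(0.499999) = 0.346575.
1 − 2Q = 0.181818, giving −¼ ln(0.181818) = 0.426187.
d = 0.346575 + 0.426187 = 0.772762.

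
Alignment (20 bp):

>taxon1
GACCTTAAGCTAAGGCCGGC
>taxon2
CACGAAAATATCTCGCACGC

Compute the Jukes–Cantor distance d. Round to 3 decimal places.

The sequences differ at 11 of 20 sites, so p = 11/20 = 0.55.
d = −(3/4) ln(1 − 4p/3) = −0.75 ln(1 − 0.733333) = −0.75 ln(0.266667)
  = −0.75 × (-1.321755) = 0.991316 substitutions/site.

0.991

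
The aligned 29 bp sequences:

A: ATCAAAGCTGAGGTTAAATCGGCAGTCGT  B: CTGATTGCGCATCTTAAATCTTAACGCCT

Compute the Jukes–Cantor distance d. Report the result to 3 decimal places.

0.774

The sequences differ at 14 of 29 sites, so p = 14/29 ≈ 0.482759.
d = −(3/4) ln(1 − 4p/3) = −0.75 ln(1 − 0.643679) = −0.75 ln(0.356321)
  = −0.75 × (-1.031923) = 0.773942 substitutions/site.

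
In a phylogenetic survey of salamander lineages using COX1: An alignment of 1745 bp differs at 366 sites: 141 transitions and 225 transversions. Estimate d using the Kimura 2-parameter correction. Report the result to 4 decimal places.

0.2462

P = 141/1745 ≈ 0.080802 and Q = 225/1745 ≈ 0.12894.
Under the Kimura two-parameter model, d = −½ ln(1 − 2P − Q) − ¼ ln(1 − 2Q).
1 − 2P − Q = 0.709456, giving −½ ln(0.709456) = 0.171628.
1 − 2Q = 0.74212, giving −¼ ln(0.74212) = 0.074561.
d = 0.171628 + 0.074561 = 0.246189.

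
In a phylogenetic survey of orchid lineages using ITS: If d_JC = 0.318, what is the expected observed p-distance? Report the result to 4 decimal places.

p = (3/4)(1 − e^(−4d/3)) = 0.75 × (1 − e^(-0.424)) = 0.75 × (1 − 0.654424) = 0.259182.

0.2592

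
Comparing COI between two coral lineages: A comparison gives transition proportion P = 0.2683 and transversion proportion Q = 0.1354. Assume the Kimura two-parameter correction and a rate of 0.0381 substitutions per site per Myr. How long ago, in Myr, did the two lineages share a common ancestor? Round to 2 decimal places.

Under the Kimura two-parameter model, d = −½ ln(1 − 2P − Q) − ¼ ln(1 − 2Q).
1 − 2P − Q = 0.328, giving −½ ln(0.328) = 0.557371.
1 − 2Q = 0.7292, giving −¼ ln(0.7292) = 0.078952.
d = 0.557371 + 0.078952 = 0.636323.
Under a molecular clock d = 2μt, so t = d/(2μ) = 0.636323 / (2 × 0.0381) = 8.35 Myr.

8.35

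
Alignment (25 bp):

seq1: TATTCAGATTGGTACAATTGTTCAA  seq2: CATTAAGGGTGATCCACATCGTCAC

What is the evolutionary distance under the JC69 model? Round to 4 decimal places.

The sequences differ at 11 of 25 sites, so p = 11/25 = 0.44.
d = −(3/4) ln(1 − 4p/3) = −0.75 ln(1 − 0.586667) = −0.75 ln(0.413333)
  = −0.75 × (-0.883502) = 0.662627 substitutions/site.

0.6626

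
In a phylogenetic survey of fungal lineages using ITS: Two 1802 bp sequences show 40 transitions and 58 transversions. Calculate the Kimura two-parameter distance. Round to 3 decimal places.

P = 40/1802 ≈ 0.022198 and Q = 58/1802 ≈ 0.032186.
Under the Kimura two-parameter model, d = −½ ln(1 − 2P − Q) − ¼ ln(1 − 2Q).
1 − 2P − Q = 0.923418, giving −½ ln(0.923418) = 0.039837.
1 − 2Q = 0.935628, giving −¼ ln(0.935628) = 0.016634.
d = 0.039837 + 0.016634 = 0.056471.

0.056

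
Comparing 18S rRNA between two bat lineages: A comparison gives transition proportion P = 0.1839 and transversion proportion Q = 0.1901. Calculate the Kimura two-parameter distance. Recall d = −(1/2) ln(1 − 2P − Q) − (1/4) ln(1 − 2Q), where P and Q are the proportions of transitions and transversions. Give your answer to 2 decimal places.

0.53

Under the Kimura two-parameter model, d = −½ ln(1 − 2P − Q) − ¼ ln(1 − 2Q).
1 − 2P − Q = 0.4421, giving −½ ln(0.4421) = 0.408110.
1 − 2Q = 0.6198, giving −¼ ln(0.6198) = 0.119590.
d = 0.408110 + 0.119590 = 0.527700.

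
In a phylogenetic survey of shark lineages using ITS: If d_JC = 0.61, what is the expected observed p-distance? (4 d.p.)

0.4175

p = (3/4)(1 − e^(−4d/3)) = 0.75 × (1 − e^(-0.813333)) = 0.75 × (1 − 0.443378) = 0.417467.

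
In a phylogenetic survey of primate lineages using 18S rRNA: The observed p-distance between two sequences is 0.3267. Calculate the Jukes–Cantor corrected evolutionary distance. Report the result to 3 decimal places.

0.429

d = −(3/4) ln(1 − 4p/3) = −0.75 ln(1 − 0.4356) = −0.75 ln(0.5644)
  = −0.75 × (-0.571992) = 0.428994 substitutions/site.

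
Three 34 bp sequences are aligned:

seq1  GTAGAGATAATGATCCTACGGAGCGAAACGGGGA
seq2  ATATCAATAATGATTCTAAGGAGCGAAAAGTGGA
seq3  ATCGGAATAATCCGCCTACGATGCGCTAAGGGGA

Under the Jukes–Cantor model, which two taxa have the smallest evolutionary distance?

seq1–seq2: 8/34 differ, p = 0.235, d = 0.282.
seq1–seq3: 12/34 differ, p = 0.353, d = 0.477.
seq2–seq3: 13/34 differ, p = 0.382, d = 0.535.
The smallest distance is between seq1 and seq2.

seq1 and seq2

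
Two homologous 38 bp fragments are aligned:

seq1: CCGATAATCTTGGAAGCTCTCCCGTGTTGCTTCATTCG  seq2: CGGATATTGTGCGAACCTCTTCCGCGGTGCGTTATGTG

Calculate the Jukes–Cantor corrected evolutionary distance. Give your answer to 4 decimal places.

The sequences differ at 13 of 38 sites, so p = 13/38 ≈ 0.342105.
d = −(3/4) ln(1 − 4p/3) = −0.75 ln(1 − 0.45614) = −0.75 ln(0.54386)
  = −0.75 × (-0.609063) = 0.456797 substitutions/site.

0.4568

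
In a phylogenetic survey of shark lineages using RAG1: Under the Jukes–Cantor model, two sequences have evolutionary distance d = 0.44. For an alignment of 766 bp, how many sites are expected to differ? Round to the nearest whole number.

Invert JC69: p = (3/4)(1 − e^(−4d/3)) = 0.75 × (1 − e^(-0.586667)) = 0.75 × (1 − 0.556178) = 0.332867.
Expected differing sites = pL ≈ 0.332867 × 766 = 254.976122 ≈ 255.

255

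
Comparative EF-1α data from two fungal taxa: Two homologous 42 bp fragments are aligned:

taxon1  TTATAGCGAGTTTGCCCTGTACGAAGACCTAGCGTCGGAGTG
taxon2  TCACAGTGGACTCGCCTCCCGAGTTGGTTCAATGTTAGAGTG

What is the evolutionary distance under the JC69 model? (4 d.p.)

0.9824

The sequences differ at 23 of 42 sites, so p = 23/42 ≈ 0.547619.
d = −(3/4) ln(1 − 4p/3) = −0.75 ln(1 − 0.730159) = −0.75 ln(0.269841)
  = −0.75 × (-1.309922) = 0.982442 substitutions/site.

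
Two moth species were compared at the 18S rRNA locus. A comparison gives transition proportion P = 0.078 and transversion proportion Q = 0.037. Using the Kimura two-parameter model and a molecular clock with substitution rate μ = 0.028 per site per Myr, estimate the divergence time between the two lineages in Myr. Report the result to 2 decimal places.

Under the Kimura two-parameter model, d = −½ ln(1 − 2P − Q) − ¼ ln(1 − 2Q).
1 − 2P − Q = 0.807, giving −½ ln(0.807) = 0.107216.
1 − 2Q = 0.926, giving −¼ ln(0.926) = 0.019220.
d = 0.107216 + 0.019220 = 0.126436.
Under a molecular clock d = 2μt, so t = d/(2μ) = 0.126436 / (2 × 0.028) = 2.26 Myr.

2.26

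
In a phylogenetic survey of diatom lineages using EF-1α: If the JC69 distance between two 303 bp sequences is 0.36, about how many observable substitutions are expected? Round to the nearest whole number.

87

Invert JC69: p = (3/4)(1 − e^(−4d/3)) = 0.75 × (1 − e^(-0.48)) = 0.75 × (1 − 0.618783) = 0.285913.
Expected differing sites = pL ≈ 0.285913 × 303 = 86.631639 ≈ 87.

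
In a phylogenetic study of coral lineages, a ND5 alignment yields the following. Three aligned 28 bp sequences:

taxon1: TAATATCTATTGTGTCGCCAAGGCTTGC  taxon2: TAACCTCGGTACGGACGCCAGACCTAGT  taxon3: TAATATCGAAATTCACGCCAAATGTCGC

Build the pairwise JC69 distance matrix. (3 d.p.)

taxon1–taxon2: 13/28 sites differ → p ≈ 0.464286, d = −0.75 ln(1 − 0.619048) = 0.723811 ≈ 0.724.
taxon1–taxon3: 10/28 sites differ → p ≈ 0.357143, d = −0.75 ln(1 − 0.476191) = 0.484971 ≈ 0.485.
taxon2–taxon3: 12/28 sites differ → p ≈ 0.428571, d = −0.75 ln(1 − 0.571428) = 0.635472 ≈ 0.635.

d(taxon1,taxon2) = 0.724, d(taxon1,taxon3) = 0.485, d(taxon2,taxon3) = 0.635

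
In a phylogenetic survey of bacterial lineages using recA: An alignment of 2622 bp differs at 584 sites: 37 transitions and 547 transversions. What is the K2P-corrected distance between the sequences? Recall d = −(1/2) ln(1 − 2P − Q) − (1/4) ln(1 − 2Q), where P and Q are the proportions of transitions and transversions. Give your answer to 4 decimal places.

0.2701

P = 37/2622 ≈ 0.014111 and Q = 547/2622 ≈ 0.208619.
Under the Kimura two-parameter model, d = −½ ln(1 − 2P − Q) − ¼ ln(1 − 2Q).
1 − 2P − Q = 0.763159, giving −½ ln(0.763159) = 0.135144.
1 − 2Q = 0.582762, giving −¼ ln(0.582762) = 0.134994.
d = 0.135144 + 0.134994 = 0.270138.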